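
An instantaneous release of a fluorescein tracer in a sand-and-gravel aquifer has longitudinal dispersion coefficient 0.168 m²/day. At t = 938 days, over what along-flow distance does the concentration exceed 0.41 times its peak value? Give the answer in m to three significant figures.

47.4 m

The plume is Gaussian with σ = √(2Dt) = √(2 × 0.168 × 938) = 17.75 m.
C/C_peak = exp(−Δx²/(2σ²)) = 0.41 ⇒ Δx = σ·√(−2 ln 0.41) = 17.75 × 1.335 = 23.70 m.
Width = 2Δx = 47.4 m.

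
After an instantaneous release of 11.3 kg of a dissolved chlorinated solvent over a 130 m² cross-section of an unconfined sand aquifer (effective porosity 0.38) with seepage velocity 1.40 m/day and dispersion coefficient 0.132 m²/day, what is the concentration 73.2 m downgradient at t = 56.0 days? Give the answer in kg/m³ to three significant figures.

For an instantaneous plane source, C(x,t) = M/(n_e·A·√(4πDt)) · exp(−(x−vt)²/(4Dt)), with n_e·A the pore (flow) area.
Plume center vt = 1.40 × 56.0 = 78.4 m, so the well at 73.2 m is 5.2 m upgradient of the peak.
√(4πDt) = 9.638 m, giving peak height M/(n_e·A·√(4πDt)) = 11.3/(0.38 × 130 × 9.638) = 0.02373 kg/m³.
(x−vt)²/(4Dt) = (-5.2)²/(4 × 0.132 × 56.0) = 0.9145; exp(−0.9145) = 0.4007.
C = 0.02373 × 0.4007 = 0.00951 kg/m³.

0.00951 kg/m³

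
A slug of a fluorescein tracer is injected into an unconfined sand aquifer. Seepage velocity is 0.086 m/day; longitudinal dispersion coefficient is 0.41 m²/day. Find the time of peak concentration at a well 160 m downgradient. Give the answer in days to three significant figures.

For the 1D instantaneous-source solution, setting ∂C/∂t = 0 at fixed x gives v²t² + 2Dt − x² = 0, so t = (√(D² + v²x²) − D)/v².
√(D² + v²x²) = √(0.41² + 0.086² × 160²) = 13.77; v² = 0.007396.
t = (13.77 − 0.41)/0.007396 = 1810 days (vs. the pure-advection estimate x/v = 1860 d).

1810 days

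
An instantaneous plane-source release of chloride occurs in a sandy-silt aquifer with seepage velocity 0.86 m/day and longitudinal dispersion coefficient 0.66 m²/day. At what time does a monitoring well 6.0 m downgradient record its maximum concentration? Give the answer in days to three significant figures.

6.14 days

For the 1D instantaneous-source solution, setting ∂C/∂t = 0 at fixed x gives v²t² + 2Dt − x² = 0, so t = (√(D² + v²x²) − D)/v².
√(D² + v²x²) = √(0.66² + 0.86² × 6.0²) = 5.202; v² = 0.7396.
t = (5.202 − 0.66)/0.7396 = 6.14 days (vs. the pure-advection estimate x/v = 6.98 d).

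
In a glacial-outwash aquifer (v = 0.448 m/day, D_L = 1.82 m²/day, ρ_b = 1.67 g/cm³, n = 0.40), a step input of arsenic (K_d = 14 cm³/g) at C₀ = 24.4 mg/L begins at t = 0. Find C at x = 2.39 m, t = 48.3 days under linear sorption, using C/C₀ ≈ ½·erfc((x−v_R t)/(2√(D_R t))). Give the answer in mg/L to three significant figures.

2.91 mg/L

Retardation factor R = 1 + ρ_b·K_d/n = 1 + 1.67 × 14/0.40 = 59.45.
Sorption retards both mechanisms: v_R = v/R = 0.007536 m/day, D_R = D/R = 0.03061 m²/day.
v_R·t = 0.007536 × 48.3 = 0.3639888 m; 2√(D_R t) = 2.432 m; argument = (2.39 − 0.3639888)/2.432 = 0.8331.
C = C₀ × ½·erfc(0.8331) = 24.4 × 0.1194 = 2.91 mg/L.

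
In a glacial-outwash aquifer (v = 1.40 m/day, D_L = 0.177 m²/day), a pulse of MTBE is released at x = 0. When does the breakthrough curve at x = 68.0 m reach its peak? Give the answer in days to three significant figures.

48.5 days

For the 1D instantaneous-source solution, setting ∂C/∂t = 0 at fixed x gives v²t² + 2Dt − x² = 0, so t = (√(D² + v²x²) − D)/v².
√(D² + v²x²) = √(0.177² + 1.40² × 68.0²) = 95.20; v² = 1.96.
t = (95.20 − 0.177)/1.96 = 48.5 days (vs. the pure-advection estimate x/v = 48.6 d).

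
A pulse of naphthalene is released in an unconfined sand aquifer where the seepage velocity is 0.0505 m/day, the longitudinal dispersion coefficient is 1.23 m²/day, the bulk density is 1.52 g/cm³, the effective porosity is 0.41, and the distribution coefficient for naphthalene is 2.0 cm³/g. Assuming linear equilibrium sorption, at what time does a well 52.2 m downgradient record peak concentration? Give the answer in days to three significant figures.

Retardation factor R = 1 + ρ_b·K_d/n = 1 + 1.52 × 2.0/0.41 = 8.415.
Sorption retards both mechanisms: v_R = v/R = 0.006001 m/day, D_R = D/R = 0.1462 m²/day.
Peak time from v_R²t² + 2D_R t − x² = 0: t = (√(D_R² + v_R²x²) − D_R)/v_R².
√(D_R² + v_R²x²) = √(0.1462² + 0.006001² × 52.2²) = 0.3457; v_R² = 3.601e-05.
t = (0.3457 − 0.1462)/3.601e-05 = 5540 days.

5540 days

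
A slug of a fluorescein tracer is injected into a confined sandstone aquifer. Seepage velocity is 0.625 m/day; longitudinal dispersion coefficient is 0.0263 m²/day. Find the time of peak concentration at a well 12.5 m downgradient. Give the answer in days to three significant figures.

19.9 days

For the 1D instantaneous-source solution, setting ∂C/∂t = 0 at fixed x gives v²t² + 2Dt − x² = 0, so t = (√(D² + v²x²) − D)/v².
√(D² + v²x²) = √(0.0263² + 0.625² × 12.5²) = 7.813; v² = 0.390625.
t = (7.813 − 0.0263)/0.390625 = 19.9 days (vs. the pure-advection estimate x/v = 20.0 d).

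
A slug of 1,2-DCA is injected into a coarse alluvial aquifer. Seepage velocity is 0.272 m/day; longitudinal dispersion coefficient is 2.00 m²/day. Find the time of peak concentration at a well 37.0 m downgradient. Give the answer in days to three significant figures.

112 days

For the 1D instantaneous-source solution, setting ∂C/∂t = 0 at fixed x gives v²t² + 2Dt − x² = 0, so t = (√(D² + v²x²) − D)/v².
√(D² + v²x²) = √(2.00² + 0.272² × 37.0²) = 10.26; v² = 0.073984.
t = (10.26 − 2.00)/0.073984 = 112 days (vs. the pure-advection estimate x/v = 136 d).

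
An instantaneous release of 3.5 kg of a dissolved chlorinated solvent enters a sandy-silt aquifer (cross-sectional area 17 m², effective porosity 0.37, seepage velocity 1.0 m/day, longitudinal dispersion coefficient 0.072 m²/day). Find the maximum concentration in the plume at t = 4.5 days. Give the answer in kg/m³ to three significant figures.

0.276 kg/m³

The peak of an instantaneous 1D plume sits at x = vt; there the Gaussian factor is 1 and C_max = M/(n_e·A·√(4πDt)), where n_e·A is the pore area the mass is dissolved in.
√(4πDt) = √(4π × 0.072 × 4.5) = 2.018 m, so C_max = 3.5/(0.37 × 17 × 2.018) = 0.276 kg/m³.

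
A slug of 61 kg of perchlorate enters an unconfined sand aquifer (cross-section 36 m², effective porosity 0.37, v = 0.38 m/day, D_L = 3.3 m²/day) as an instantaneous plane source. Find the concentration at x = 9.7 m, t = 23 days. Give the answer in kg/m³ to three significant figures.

For an instantaneous plane source, C(x,t) = M/(n_e·A·√(4πDt)) · exp(−(x−vt)²/(4Dt)), with n_e·A the pore (flow) area.
Plume center vt = 0.38 × 23 = 8.74 m, so the well at 9.7 m is 0.96 m downgradient of the peak.
√(4πDt) = 30.88 m, giving peak height M/(n_e·A·√(4πDt)) = 61/(0.37 × 36 × 30.88) = 0.1483 kg/m³.
(x−vt)²/(4Dt) = (0.96)²/(4 × 3.3 × 23) = 0.003036; exp(−0.003036) = 0.9970.
C = 0.1483 × 0.9970 = 0.148 kg/m³.

0.148 kg/m³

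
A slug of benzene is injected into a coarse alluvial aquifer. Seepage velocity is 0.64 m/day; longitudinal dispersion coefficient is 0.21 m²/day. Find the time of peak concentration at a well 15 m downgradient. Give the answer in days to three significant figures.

22.9 days

For the 1D instantaneous-source solution, setting ∂C/∂t = 0 at fixed x gives v²t² + 2Dt − x² = 0, so t = (√(D² + v²x²) − D)/v².
√(D² + v²x²) = √(0.21² + 0.64² × 15²) = 9.602; v² = 0.4096.
t = (9.602 − 0.21)/0.4096 = 22.9 days (vs. the pure-advection estimate x/v = 23.4 d).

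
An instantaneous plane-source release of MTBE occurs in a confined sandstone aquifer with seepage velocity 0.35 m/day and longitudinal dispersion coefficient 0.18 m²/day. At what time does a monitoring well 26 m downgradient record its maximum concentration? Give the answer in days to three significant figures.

For the 1D instantaneous-source solution, setting ∂C/∂t = 0 at fixed x gives v²t² + 2Dt − x² = 0, so t = (√(D² + v²x²) − D)/v².
√(D² + v²x²) = √(0.18² + 0.35² × 26²) = 9.102; v² = 0.1225.
t = (9.102 − 0.18)/0.1225 = 72.8 days (vs. the pure-advection estimate x/v = 74.3 d).

72.8 days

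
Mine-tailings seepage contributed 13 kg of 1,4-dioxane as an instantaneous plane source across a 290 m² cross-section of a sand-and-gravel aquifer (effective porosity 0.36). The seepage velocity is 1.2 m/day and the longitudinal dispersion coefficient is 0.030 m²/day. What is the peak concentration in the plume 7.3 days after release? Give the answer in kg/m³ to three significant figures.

0.0751 kg/m³

The peak of an instantaneous 1D plume sits at x = vt; there the Gaussian factor is 1 and C_max = M/(n_e·A·√(4πDt)), where n_e·A is the pore area the mass is dissolved in.
√(4πDt) = √(4π × 0.030 × 7.3) = 1.659 m, so C_max = 13/(0.36 × 290 × 1.659) = 0.0751 kg/m³.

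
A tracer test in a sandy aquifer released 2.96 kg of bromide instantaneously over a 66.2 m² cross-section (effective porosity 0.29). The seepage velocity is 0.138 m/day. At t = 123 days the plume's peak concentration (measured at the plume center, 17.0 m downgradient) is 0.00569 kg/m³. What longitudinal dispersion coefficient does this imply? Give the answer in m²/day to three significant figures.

At the plume center C_max = M/(n_e·A·√(4πDt)), so D = M²/(4πt·(n_e·A·C_max)²).
n_e·A·C_max = 0.29 × 66.2 × 0.00569 = 0.1092 kg/m.
D = 2.96²/(4π × 123 × 0.1092²) = 0.475 m²/day.

0.475 m²/day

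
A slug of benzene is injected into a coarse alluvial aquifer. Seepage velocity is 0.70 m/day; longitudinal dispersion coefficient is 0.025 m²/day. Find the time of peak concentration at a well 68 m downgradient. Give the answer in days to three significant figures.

For the 1D instantaneous-source solution, setting ∂C/∂t = 0 at fixed x gives v²t² + 2Dt − x² = 0, so t = (√(D² + v²x²) − D)/v².
√(D² + v²x²) = √(0.025² + 0.70² × 68²) = 47.60; v² = 0.49.
t = (47.60 − 0.025)/0.49 = 97.1 days (vs. the pure-advection estimate x/v = 97.1 d).

97.1 days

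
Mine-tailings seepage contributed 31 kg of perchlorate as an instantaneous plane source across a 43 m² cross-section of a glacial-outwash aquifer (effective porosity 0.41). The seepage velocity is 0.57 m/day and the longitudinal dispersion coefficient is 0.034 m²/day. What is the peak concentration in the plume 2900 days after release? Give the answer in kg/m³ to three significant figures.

0.0500 kg/m³

The peak of an instantaneous 1D plume sits at x = vt; there the Gaussian factor is 1 and C_max = M/(n_e·A·√(4πDt)), where n_e·A is the pore area the mass is dissolved in.
√(4πDt) = √(4π × 0.034 × 2900) = 35.20 m, so C_max = 31/(0.41 × 43 × 35.20) = 0.0500 kg/m³.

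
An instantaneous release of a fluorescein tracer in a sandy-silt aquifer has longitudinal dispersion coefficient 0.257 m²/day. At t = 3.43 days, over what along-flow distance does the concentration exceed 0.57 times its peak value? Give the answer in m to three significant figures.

The plume is Gaussian with σ = √(2Dt) = √(2 × 0.257 × 3.43) = 1.328 m.
C/C_peak = exp(−Δx²/(2σ²)) = 0.57 ⇒ Δx = σ·√(−2 ln 0.57) = 1.328 × 1.060 = 1.408 m.
Width = 2Δx = 2.82 m.

2.82 m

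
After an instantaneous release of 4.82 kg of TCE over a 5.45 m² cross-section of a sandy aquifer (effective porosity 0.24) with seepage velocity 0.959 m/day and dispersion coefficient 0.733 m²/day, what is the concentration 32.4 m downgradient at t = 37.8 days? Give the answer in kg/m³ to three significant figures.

For an instantaneous plane source, C(x,t) = M/(n_e·A·√(4πDt)) · exp(−(x−vt)²/(4Dt)), with n_e·A the pore (flow) area.
Plume center vt = 0.959 × 37.8 = 36.2502 m, so the well at 32.4 m is 3.8502 m upgradient of the peak.
√(4πDt) = 18.66 m, giving peak height M/(n_e·A·√(4πDt)) = 4.82/(0.24 × 5.45 × 18.66) = 0.1975 kg/m³.
(x−vt)²/(4Dt) = (-3.8502)²/(4 × 0.733 × 37.8) = 0.1338; exp(−0.1338) = 0.8748.
C = 0.1975 × 0.8748 = 0.173 kg/m³.

0.173 kg/m³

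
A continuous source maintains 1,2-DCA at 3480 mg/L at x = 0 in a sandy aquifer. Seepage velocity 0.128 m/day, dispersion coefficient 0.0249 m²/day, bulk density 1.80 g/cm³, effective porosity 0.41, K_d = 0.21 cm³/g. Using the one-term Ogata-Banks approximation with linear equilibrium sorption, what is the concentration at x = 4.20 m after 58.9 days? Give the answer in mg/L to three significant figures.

Retardation factor R = 1 + ρ_b·K_d/n = 1 + 1.80 × 0.21/0.41 = 1.922.
Sorption retards both mechanisms: v_R = v/R = 0.06660 m/day, D_R = D/R = 0.01296 m²/day.
v_R·t = 0.06660 × 58.9 = 3.92274 m; 2√(D_R t) = 1.747 m; argument = (4.20 − 3.92274)/1.747 = 0.1587.
C = C₀ × ½·erfc(0.1587) = 3480 × 0.4112 = 1430 mg/L.

1430 mg/L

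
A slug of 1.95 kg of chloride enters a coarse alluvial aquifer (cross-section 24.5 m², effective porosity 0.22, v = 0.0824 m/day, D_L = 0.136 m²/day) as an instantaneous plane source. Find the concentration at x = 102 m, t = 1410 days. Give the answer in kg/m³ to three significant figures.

For an instantaneous plane source, C(x,t) = M/(n_e·A·√(4πDt)) · exp(−(x−vt)²/(4Dt)), with n_e·A the pore (flow) area.
Plume center vt = 0.0824 × 1410 = 116.184 m, so the well at 102 m is 14.184 m upgradient of the peak.
√(4πDt) = 49.09 m, giving peak height M/(n_e·A·√(4πDt)) = 1.95/(0.22 × 24.5 × 49.09) = 0.007370 kg/m³.
(x−vt)²/(4Dt) = (-14.184)²/(4 × 0.136 × 1410) = 0.2623; exp(−0.2623) = 0.7693.
C = 0.007370 × 0.7693 = 0.00567 kg/m³.

0.00567 kg/m³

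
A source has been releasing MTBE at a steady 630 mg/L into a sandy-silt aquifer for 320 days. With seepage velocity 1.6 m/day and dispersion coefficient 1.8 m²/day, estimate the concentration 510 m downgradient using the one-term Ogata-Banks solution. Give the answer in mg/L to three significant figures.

330 mg/L

For a continuous step input, C/C₀ ≈ ½·erfc((x−vt)/(2√(Dt))).
vt = 1.6 × 320 = 512 m and 2√(Dt) = 2√(1.8 × 320) = 48.00 m.
Argument (x−vt)/(2√(Dt)) = (510 − 512)/48.00 = -0.04167; ½·erfc(-0.04167) = 0.5235.
C = 630 × 0.5235 = 330 mg/L.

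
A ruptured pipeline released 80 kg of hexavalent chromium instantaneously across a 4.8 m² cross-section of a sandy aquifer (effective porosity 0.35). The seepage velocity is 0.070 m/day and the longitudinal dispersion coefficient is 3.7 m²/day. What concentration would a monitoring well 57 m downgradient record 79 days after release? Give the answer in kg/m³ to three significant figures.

For an instantaneous plane source, C(x,t) = M/(n_e·A·√(4πDt)) · exp(−(x−vt)²/(4Dt)), with n_e·A the pore (flow) area.
Plume center vt = 0.070 × 79 = 5.53 m, so the well at 57 m is 51.47 m downgradient of the peak.
√(4πDt) = 60.61 m, giving peak height M/(n_e·A·√(4πDt)) = 80/(0.35 × 4.8 × 60.61) = 0.7857 kg/m³.
(x−vt)²/(4Dt) = (51.47)²/(4 × 3.7 × 79) = 2.266; exp(−2.266) = 0.1037.
C = 0.7857 × 0.1037 = 0.0815 kg/m³.

0.0815 kg/m³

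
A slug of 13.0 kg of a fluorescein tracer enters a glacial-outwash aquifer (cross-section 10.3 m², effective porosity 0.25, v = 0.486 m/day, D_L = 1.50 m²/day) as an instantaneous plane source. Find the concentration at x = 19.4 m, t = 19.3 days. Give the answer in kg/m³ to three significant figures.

For an instantaneous plane source, C(x,t) = M/(n_e·A·√(4πDt)) · exp(−(x−vt)²/(4Dt)), with n_e·A the pore (flow) area.
Plume center vt = 0.486 × 19.3 = 9.3798 m, so the well at 19.4 m is 10.0202 m downgradient of the peak.
√(4πDt) = 19.07 m, giving peak height M/(n_e·A·√(4πDt)) = 13.0/(0.25 × 10.3 × 19.07) = 0.2647 kg/m³.
(x−vt)²/(4Dt) = (10.0202)²/(4 × 1.50 × 19.3) = 0.8671; exp(−0.8671) = 0.4202.
C = 0.2647 × 0.4202 = 0.111 kg/m³.

0.111 kg/m³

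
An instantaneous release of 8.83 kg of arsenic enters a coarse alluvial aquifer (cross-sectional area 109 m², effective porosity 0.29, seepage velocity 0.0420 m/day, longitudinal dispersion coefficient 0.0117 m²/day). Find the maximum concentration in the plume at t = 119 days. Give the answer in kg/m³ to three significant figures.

0.0668 kg/m³

The peak of an instantaneous 1D plume sits at x = vt; there the Gaussian factor is 1 and C_max = M/(n_e·A·√(4πDt)), where n_e·A is the pore area the mass is dissolved in.
√(4πDt) = √(4π × 0.0117 × 119) = 4.183 m, so C_max = 8.83/(0.29 × 109 × 4.183) = 0.0668 kg/m³.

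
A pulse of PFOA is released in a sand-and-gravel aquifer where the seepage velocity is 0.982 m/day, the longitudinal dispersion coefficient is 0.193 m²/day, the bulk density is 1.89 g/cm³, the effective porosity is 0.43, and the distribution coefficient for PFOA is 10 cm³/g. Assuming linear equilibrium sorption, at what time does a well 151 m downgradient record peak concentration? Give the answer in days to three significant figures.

Retardation factor R = 1 + ρ_b·K_d/n = 1 + 1.89 × 10/0.43 = 44.95.
Sorption retards both mechanisms: v_R = v/R = 0.02185 m/day, D_R = D/R = 0.004294 m²/day.
Peak time from v_R²t² + 2D_R t − x² = 0: t = (√(D_R² + v_R²x²) − D_R)/v_R².
√(D_R² + v_R²x²) = √(0.004294² + 0.02185² × 151²) = 3.299; v_R² = 0.0004774.
t = (3.299 − 0.004294)/0.0004774 = 6900 days.

6900 days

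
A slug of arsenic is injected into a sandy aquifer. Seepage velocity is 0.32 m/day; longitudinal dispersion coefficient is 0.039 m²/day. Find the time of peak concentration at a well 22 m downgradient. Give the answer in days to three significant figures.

68.4 days

For the 1D instantaneous-source solution, setting ∂C/∂t = 0 at fixed x gives v²t² + 2Dt − x² = 0, so t = (√(D² + v²x²) − D)/v².
√(D² + v²x²) = √(0.039² + 0.32² × 22²) = 7.040; v² = 0.1024.
t = (7.040 − 0.039)/0.1024 = 68.4 days (vs. the pure-advection estimate x/v = 68.8 d).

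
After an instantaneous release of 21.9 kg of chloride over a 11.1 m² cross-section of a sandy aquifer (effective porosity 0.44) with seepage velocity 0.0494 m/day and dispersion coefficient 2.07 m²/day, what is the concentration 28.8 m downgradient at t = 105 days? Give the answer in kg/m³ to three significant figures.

For an instantaneous plane source, C(x,t) = M/(n_e·A·√(4πDt)) · exp(−(x−vt)²/(4Dt)), with n_e·A the pore (flow) area.
Plume center vt = 0.0494 × 105 = 5.187 m, so the well at 28.8 m is 23.613 m downgradient of the peak.
√(4πDt) = 52.26 m, giving peak height M/(n_e·A·√(4πDt)) = 21.9/(0.44 × 11.1 × 52.26) = 0.08580 kg/m³.
(x−vt)²/(4Dt) = (23.613)²/(4 × 2.07 × 105) = 0.6413; exp(−0.6413) = 0.5266.
C = 0.08580 × 0.5266 = 0.0452 kg/m³.

0.0452 kg/m³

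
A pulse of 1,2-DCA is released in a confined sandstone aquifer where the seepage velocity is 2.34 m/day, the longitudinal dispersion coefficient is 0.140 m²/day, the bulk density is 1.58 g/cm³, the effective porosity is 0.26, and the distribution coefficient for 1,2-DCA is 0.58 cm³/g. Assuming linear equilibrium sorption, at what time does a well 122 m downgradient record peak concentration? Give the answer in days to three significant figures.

Retardation factor R = 1 + ρ_b·K_d/n = 1 + 1.58 × 0.58/0.26 = 4.525.
Sorption retards both mechanisms: v_R = v/R = 0.5171 m/day, D_R = D/R = 0.03094 m²/day.
Peak time from v_R²t² + 2D_R t − x² = 0: t = (√(D_R² + v_R²x²) − D_R)/v_R².
√(D_R² + v_R²x²) = √(0.03094² + 0.5171² × 122²) = 63.09; v_R² = 0.2674.
t = (63.09 − 0.03094)/0.2674 = 236 days.

236 days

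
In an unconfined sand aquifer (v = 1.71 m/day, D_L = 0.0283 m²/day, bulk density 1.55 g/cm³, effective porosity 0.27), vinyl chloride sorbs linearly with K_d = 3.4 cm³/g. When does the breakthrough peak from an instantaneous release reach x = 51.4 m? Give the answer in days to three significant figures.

Retardation factor R = 1 + ρ_b·K_d/n = 1 + 1.55 × 3.4/0.27 = 20.52.
Sorption retards both mechanisms: v_R = v/R = 0.08333 m/day, D_R = D/R = 0.001379 m²/day.
Peak time from v_R²t² + 2D_R t − x² = 0: t = (√(D_R² + v_R²x²) − D_R)/v_R².
√(D_R² + v_R²x²) = √(0.001379² + 0.08333² × 51.4²) = 4.283; v_R² = 0.006944.
t = (4.283 − 0.001379)/0.006944 = 617 days.

617 days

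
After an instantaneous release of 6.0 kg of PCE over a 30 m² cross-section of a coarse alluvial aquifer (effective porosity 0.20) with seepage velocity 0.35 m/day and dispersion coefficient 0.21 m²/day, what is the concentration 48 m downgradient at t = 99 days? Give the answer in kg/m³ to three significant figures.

0.00726 kg/m³

For an instantaneous plane source, C(x,t) = M/(n_e·A·√(4πDt)) · exp(−(x−vt)²/(4Dt)), with n_e·A the pore (flow) area.
Plume center vt = 0.35 × 99 = 34.65 m, so the well at 48 m is 13.35 m downgradient of the peak.
√(4πDt) = 16.16 m, giving peak height M/(n_e·A·√(4πDt)) = 6.0/(0.20 × 30 × 16.16) = 0.06188 kg/m³.
(x−vt)²/(4Dt) = (13.35)²/(4 × 0.21 × 99) = 2.143; exp(−2.143) = 0.1173.
C = 0.06188 × 0.1173 = 0.00726 kg/m³.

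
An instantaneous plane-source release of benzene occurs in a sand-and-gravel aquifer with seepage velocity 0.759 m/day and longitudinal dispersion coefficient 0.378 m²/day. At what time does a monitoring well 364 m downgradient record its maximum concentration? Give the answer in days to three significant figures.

479 days

For the 1D instantaneous-source solution, setting ∂C/∂t = 0 at fixed x gives v²t² + 2Dt − x² = 0, so t = (√(D² + v²x²) − D)/v².
√(D² + v²x²) = √(0.378² + 0.759² × 364²) = 276.3; v² = 0.576081.
t = (276.3 − 0.378)/0.576081 = 479 days (vs. the pure-advection estimate x/v = 480 d).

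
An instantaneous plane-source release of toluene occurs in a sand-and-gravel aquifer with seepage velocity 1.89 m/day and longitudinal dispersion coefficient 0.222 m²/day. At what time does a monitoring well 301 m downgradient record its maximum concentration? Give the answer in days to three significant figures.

For the 1D instantaneous-source solution, setting ∂C/∂t = 0 at fixed x gives v²t² + 2Dt − x² = 0, so t = (√(D² + v²x²) − D)/v².
√(D² + v²x²) = √(0.222² + 1.89² × 301²) = 568.9; v² = 3.5721.
t = (568.9 − 0.222)/3.5721 = 159 days (vs. the pure-advection estimate x/v = 159 d).

159 days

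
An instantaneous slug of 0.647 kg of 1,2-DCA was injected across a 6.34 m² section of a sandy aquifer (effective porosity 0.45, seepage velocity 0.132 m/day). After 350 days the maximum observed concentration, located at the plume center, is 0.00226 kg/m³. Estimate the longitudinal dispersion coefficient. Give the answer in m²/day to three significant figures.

At the plume center C_max = M/(n_e·A·√(4πDt)), so D = M²/(4πt·(n_e·A·C_max)²).
n_e·A·C_max = 0.45 × 6.34 × 0.00226 = 0.006448 kg/m.
D = 0.647²/(4π × 350 × 0.006448²) = 2.29 m²/day.

2.29 m²/day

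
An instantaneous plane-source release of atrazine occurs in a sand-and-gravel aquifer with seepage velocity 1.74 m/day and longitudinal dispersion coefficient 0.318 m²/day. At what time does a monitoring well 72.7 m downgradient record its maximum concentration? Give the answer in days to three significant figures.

For the 1D instantaneous-source solution, setting ∂C/∂t = 0 at fixed x gives v²t² + 2Dt − x² = 0, so t = (√(D² + v²x²) − D)/v².
√(D² + v²x²) = √(0.318² + 1.74² × 72.7²) = 126.5; v² = 3.0276.
t = (126.5 − 0.318)/3.0276 = 41.7 days (vs. the pure-advection estimate x/v = 41.8 d).

41.7 days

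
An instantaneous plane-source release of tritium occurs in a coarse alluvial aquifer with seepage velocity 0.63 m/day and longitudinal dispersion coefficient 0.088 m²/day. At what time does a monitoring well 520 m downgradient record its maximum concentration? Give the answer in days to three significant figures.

For the 1D instantaneous-source solution, setting ∂C/∂t = 0 at fixed x gives v²t² + 2Dt − x² = 0, so t = (√(D² + v²x²) − D)/v².
√(D² + v²x²) = √(0.088² + 0.63² × 520²) = 327.6; v² = 0.3969.
t = (327.6 − 0.088)/0.3969 = 825 days (vs. the pure-advection estimate x/v = 825 d).

825 days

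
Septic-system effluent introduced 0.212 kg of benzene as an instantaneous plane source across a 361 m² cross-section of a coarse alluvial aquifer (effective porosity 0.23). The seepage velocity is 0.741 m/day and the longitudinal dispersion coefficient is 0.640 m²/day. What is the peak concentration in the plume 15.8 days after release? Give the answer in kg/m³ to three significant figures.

0.000227 kg/m³

The peak of an instantaneous 1D plume sits at x = vt; there the Gaussian factor is 1 and C_max = M/(n_e·A·√(4πDt)), where n_e·A is the pore area the mass is dissolved in.
√(4πDt) = √(4π × 0.640 × 15.8) = 11.27 m, so C_max = 0.212/(0.23 × 361 × 11.27) = 0.000227 kg/m³.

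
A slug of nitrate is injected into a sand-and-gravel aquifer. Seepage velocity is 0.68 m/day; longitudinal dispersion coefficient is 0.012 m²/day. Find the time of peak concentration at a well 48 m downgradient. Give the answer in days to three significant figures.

70.6 days

For the 1D instantaneous-source solution, setting ∂C/∂t = 0 at fixed x gives v²t² + 2Dt − x² = 0, so t = (√(D² + v²x²) − D)/v².
√(D² + v²x²) = √(0.012² + 0.68² × 48²) = 32.64; v² = 0.4624.
t = (32.64 − 0.012)/0.4624 = 70.6 days (vs. the pure-advection estimate x/v = 70.6 d).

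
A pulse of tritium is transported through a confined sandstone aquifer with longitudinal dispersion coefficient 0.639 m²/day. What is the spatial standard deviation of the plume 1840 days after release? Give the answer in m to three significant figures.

Dispersive spreading gives a Gaussian with σ² = 2Dt; advection only shifts the center.
σ = √(2 × 0.639 × 1840) = 48.5 m.

48.5 m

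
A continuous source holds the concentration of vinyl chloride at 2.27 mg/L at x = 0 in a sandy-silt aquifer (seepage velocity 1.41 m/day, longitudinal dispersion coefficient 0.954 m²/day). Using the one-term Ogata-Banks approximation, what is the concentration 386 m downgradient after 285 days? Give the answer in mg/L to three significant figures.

For a continuous step input, C/C₀ ≈ ½·erfc((x−vt)/(2√(Dt))).
vt = 1.41 × 285 = 401.85 m and 2√(Dt) = 2√(0.954 × 285) = 32.98 m.
Argument (x−vt)/(2√(Dt)) = (386 − 401.85)/32.98 = -0.4806; ½·erfc(-0.4806) = 0.7516.
C = 2.27 × 0.7516 = 1.71 mg/L.

1.71 mg/L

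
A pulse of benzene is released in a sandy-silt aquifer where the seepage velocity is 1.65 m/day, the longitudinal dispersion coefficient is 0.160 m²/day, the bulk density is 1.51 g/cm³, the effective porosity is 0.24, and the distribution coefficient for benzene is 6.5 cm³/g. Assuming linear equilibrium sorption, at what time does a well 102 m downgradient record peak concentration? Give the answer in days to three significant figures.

Retardation factor R = 1 + ρ_b·K_d/n = 1 + 1.51 × 6.5/0.24 = 41.90.
Sorption retards both mechanisms: v_R = v/R = 0.03938 m/day, D_R = D/R = 0.003819 m²/day.
Peak time from v_R²t² + 2D_R t − x² = 0: t = (√(D_R² + v_R²x²) − D_R)/v_R².
√(D_R² + v_R²x²) = √(0.003819² + 0.03938² × 102²) = 4.017; v_R² = 0.001551.
t = (4.017 − 0.003819)/0.001551 = 2590 days.

2590 days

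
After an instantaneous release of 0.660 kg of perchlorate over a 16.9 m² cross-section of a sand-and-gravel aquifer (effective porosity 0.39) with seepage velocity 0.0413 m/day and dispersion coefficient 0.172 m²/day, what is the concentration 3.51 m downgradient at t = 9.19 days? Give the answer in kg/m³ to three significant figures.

For an instantaneous plane source, C(x,t) = M/(n_e·A·√(4πDt)) · exp(−(x−vt)²/(4Dt)), with n_e·A the pore (flow) area.
Plume center vt = 0.0413 × 9.19 = 0.379547 m, so the well at 3.51 m is 3.130453 m downgradient of the peak.
√(4πDt) = 4.457 m, giving peak height M/(n_e·A·√(4πDt)) = 0.660/(0.39 × 16.9 × 4.457) = 0.02247 kg/m³.
(x−vt)²/(4Dt) = (3.130453)²/(4 × 0.172 × 9.19) = 1.550; exp(−1.550) = 0.2122.
C = 0.02247 × 0.2122 = 0.00477 kg/m³.

0.00477 kg/m³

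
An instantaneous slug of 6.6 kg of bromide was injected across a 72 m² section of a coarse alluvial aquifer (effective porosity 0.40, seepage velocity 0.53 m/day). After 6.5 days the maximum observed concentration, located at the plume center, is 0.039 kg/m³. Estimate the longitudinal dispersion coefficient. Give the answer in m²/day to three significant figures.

0.423 m²/day

At the plume center C_max = M/(n_e·A·√(4πDt)), so D = M²/(4πt·(n_e·A·C_max)²).
n_e·A·C_max = 0.40 × 72 × 0.039 = 1.123 kg/m.
D = 6.6²/(4π × 6.5 × 1.123²) = 0.423 m²/day.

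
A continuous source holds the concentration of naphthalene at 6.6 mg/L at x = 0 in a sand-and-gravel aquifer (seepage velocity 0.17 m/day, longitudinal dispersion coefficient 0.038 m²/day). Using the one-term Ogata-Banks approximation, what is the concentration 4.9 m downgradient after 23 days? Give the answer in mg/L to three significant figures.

1.50 mg/L

For a continuous step input, C/C₀ ≈ ½·erfc((x−vt)/(2√(Dt))).
vt = 0.17 × 23 = 3.91 m and 2√(Dt) = 2√(0.038 × 23) = 1.870 m.
Argument (x−vt)/(2√(Dt)) = (4.9 − 3.91)/1.870 = 0.5294; ½·erfc(0.5294) = 0.2270.
C = 6.6 × 0.2270 = 1.50 mg/L.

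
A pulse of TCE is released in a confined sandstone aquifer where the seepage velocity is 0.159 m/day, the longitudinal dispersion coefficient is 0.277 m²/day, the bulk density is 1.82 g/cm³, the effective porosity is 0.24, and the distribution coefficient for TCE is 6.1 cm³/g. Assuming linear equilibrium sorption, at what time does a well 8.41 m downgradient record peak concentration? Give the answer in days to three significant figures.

2030 days

Retardation factor R = 1 + ρ_b·K_d/n = 1 + 1.82 × 6.1/0.24 = 47.26.
Sorption retards both mechanisms: v_R = v/R = 0.003364 m/day, D_R = D/R = 0.005861 m²/day.
Peak time from v_R²t² + 2D_R t − x² = 0: t = (√(D_R² + v_R²x²) − D_R)/v_R².
√(D_R² + v_R²x²) = √(0.005861² + 0.003364² × 8.41²) = 0.02889; v_R² = 1.132e-05.
t = (0.02889 − 0.005861)/1.132e-05 = 2030 days.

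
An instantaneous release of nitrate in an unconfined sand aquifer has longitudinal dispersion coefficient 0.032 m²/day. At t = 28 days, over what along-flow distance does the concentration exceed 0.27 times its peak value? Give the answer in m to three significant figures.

The plume is Gaussian with σ = √(2Dt) = √(2 × 0.032 × 28) = 1.339 m.
C/C_peak = exp(−Δx²/(2σ²)) = 0.27 ⇒ Δx = σ·√(−2 ln 0.27) = 1.339 × 1.618 = 2.167 m.
Width = 2Δx = 4.33 m.

4.33 m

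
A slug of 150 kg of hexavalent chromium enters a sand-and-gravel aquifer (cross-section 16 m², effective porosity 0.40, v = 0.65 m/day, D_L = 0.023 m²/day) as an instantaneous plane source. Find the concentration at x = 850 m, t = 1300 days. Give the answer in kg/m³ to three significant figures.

For an instantaneous plane source, C(x,t) = M/(n_e·A·√(4πDt)) · exp(−(x−vt)²/(4Dt)), with n_e·A the pore (flow) area.
Plume center vt = 0.65 × 1300 = 845 m, so the well at 850 m is 5 m downgradient of the peak.
√(4πDt) = 19.38 m, giving peak height M/(n_e·A·√(4πDt)) = 150/(0.40 × 16 × 19.38) = 1.209 kg/m³.
(x−vt)²/(4Dt) = (5)²/(4 × 0.023 × 1300) = 0.2090; exp(−0.2090) = 0.8114.
C = 1.209 × 0.8114 = 0.981 kg/m³.

0.981 kg/m³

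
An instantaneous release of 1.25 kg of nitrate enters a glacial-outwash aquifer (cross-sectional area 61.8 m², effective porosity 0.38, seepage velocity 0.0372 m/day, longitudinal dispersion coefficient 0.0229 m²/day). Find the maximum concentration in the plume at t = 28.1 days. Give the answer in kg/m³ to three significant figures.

0.0187 kg/m³

The peak of an instantaneous 1D plume sits at x = vt; there the Gaussian factor is 1 and C_max = M/(n_e·A·√(4πDt)), where n_e·A is the pore area the mass is dissolved in.
√(4πDt) = √(4π × 0.0229 × 28.1) = 2.844 m, so C_max = 1.25/(0.38 × 61.8 × 2.844) = 0.0187 kg/m³.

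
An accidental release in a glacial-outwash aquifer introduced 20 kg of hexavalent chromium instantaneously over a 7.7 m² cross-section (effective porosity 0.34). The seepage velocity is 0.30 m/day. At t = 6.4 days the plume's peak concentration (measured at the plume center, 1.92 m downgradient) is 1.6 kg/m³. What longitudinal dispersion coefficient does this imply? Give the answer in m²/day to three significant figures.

At the plume center C_max = M/(n_e·A·√(4πDt)), so D = M²/(4πt·(n_e·A·C_max)²).
n_e·A·C_max = 0.34 × 7.7 × 1.6 = 4.189 kg/m.
D = 20²/(4π × 6.4 × 4.189²) = 0.283 m²/day.

0.283 m²/day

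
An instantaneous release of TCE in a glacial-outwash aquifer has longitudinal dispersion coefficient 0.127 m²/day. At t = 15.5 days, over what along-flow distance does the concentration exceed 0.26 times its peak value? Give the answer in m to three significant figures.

6.51 m

The plume is Gaussian with σ = √(2Dt) = √(2 × 0.127 × 15.5) = 1.984 m.
C/C_peak = exp(−Δx²/(2σ²)) = 0.26 ⇒ Δx = σ·√(−2 ln 0.26) = 1.984 × 1.641 = 3.256 m.
Width = 2Δx = 6.51 m.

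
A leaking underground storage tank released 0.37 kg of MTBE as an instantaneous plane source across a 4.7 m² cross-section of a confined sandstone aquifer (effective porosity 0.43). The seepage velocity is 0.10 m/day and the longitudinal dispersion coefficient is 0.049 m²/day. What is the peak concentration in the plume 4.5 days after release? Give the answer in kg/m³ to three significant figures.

0.110 kg/m³

The peak of an instantaneous 1D plume sits at x = vt; there the Gaussian factor is 1 and C_max = M/(n_e·A·√(4πDt)), where n_e·A is the pore area the mass is dissolved in.
√(4πDt) = √(4π × 0.049 × 4.5) = 1.665 m, so C_max = 0.37/(0.43 × 4.7 × 1.665) = 0.110 kg/m³.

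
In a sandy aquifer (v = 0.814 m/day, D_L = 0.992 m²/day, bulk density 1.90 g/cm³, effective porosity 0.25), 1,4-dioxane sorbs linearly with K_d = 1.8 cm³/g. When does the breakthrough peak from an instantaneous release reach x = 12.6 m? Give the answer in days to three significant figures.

Retardation factor R = 1 + ρ_b·K_d/n = 1 + 1.90 × 1.8/0.25 = 14.68.
Sorption retards both mechanisms: v_R = v/R = 0.05545 m/day, D_R = D/R = 0.06757 m²/day.
Peak time from v_R²t² + 2D_R t − x² = 0: t = (√(D_R² + v_R²x²) − D_R)/v_R².
√(D_R² + v_R²x²) = √(0.06757² + 0.05545² × 12.6²) = 0.7019; v_R² = 0.003075.
t = (0.7019 − 0.06757)/0.003075 = 206 days.

206 days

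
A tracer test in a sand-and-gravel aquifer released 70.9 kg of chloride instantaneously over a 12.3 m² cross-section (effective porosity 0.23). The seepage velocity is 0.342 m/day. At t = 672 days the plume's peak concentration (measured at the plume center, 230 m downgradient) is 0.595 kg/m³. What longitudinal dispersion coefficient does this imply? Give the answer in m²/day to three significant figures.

0.210 m²/day

At the plume center C_max = M/(n_e·A·√(4πDt)), so D = M²/(4πt·(n_e·A·C_max)²).
n_e·A·C_max = 0.23 × 12.3 × 0.595 = 1.683 kg/m.
D = 70.9²/(4π × 672 × 1.683²) = 0.210 m²/day.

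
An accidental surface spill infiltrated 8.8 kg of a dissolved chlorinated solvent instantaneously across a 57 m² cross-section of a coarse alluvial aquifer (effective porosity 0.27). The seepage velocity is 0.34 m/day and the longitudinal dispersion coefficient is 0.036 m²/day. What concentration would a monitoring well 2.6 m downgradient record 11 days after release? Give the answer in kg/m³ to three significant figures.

0.113 kg/m³

For an instantaneous plane source, C(x,t) = M/(n_e·A·√(4πDt)) · exp(−(x−vt)²/(4Dt)), with n_e·A the pore (flow) area.
Plume center vt = 0.34 × 11 = 3.74 m, so the well at 2.6 m is 1.14 m upgradient of the peak.
√(4πDt) = 2.231 m, giving peak height M/(n_e·A·√(4πDt)) = 8.8/(0.27 × 57 × 2.231) = 0.2563 kg/m³.
(x−vt)²/(4Dt) = (-1.14)²/(4 × 0.036 × 11) = 0.8205; exp(−0.8205) = 0.4402.
C = 0.2563 × 0.4402 = 0.113 kg/m³.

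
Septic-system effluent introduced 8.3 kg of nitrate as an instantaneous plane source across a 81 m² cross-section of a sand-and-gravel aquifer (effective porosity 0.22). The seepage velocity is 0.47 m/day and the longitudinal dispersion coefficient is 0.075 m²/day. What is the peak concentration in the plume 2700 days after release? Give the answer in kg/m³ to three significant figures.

0.00923 kg/m³

The peak of an instantaneous 1D plume sits at x = vt; there the Gaussian factor is 1 and C_max = M/(n_e·A·√(4πDt)), where n_e·A is the pore area the mass is dissolved in.
√(4πDt) = √(4π × 0.075 × 2700) = 50.44 m, so C_max = 8.3/(0.22 × 81 × 50.44) = 0.00923 kg/m³.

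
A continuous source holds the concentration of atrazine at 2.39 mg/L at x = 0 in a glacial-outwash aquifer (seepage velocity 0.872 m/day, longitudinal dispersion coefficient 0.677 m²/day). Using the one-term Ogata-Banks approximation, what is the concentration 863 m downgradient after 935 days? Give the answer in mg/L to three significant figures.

0.215 mg/L

For a continuous step input, C/C₀ ≈ ½·erfc((x−vt)/(2√(Dt))).
vt = 0.872 × 935 = 815.32 m and 2√(Dt) = 2√(0.677 × 935) = 50.32 m.
Argument (x−vt)/(2√(Dt)) = (863 − 815.32)/50.32 = 0.9475; ½·erfc(0.9475) = 0.09013.
C = 2.39 × 0.09013 = 0.215 mg/L.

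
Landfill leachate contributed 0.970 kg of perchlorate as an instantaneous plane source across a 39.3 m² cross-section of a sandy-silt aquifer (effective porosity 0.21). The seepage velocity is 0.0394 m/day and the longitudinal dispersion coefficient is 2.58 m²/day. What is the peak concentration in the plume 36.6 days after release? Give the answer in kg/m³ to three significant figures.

The peak of an instantaneous 1D plume sits at x = vt; there the Gaussian factor is 1 and C_max = M/(n_e·A·√(4πDt)), where n_e·A is the pore area the mass is dissolved in.
√(4πDt) = √(4π × 2.58 × 36.6) = 34.45 m, so C_max = 0.970/(0.21 × 39.3 × 34.45) = 0.00341 kg/m³.

0.00341 kg/m³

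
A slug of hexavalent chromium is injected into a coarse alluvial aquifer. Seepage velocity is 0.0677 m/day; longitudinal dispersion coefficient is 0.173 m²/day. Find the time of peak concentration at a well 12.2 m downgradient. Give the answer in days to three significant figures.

For the 1D instantaneous-source solution, setting ∂C/∂t = 0 at fixed x gives v²t² + 2Dt − x² = 0, so t = (√(D² + v²x²) − D)/v².
√(D² + v²x²) = √(0.173² + 0.0677² × 12.2²) = 0.8439; v² = 0.00458329.
t = (0.8439 − 0.173)/0.00458329 = 146 days (vs. the pure-advection estimate x/v = 180 d).

146 days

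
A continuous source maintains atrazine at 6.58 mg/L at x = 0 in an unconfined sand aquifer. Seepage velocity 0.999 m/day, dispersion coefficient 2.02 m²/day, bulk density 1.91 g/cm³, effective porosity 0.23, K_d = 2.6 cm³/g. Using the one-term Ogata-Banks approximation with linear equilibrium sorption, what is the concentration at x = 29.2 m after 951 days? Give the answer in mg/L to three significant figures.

5.51 mg/L

Retardation factor R = 1 + ρ_b·K_d/n = 1 + 1.91 × 2.6/0.23 = 22.59.
Sorption retards both mechanisms: v_R = v/R = 0.04422 m/day, D_R = D/R = 0.08942 m²/day.
v_R·t = 0.04422 × 951 = 42.05322 m; 2√(D_R t) = 18.44 m; argument = (29.2 − 42.05322)/18.44 = -0.6970.
C = C₀ × ½·erfc(-0.6970) = 6.58 × 0.8379 = 5.51 mg/L.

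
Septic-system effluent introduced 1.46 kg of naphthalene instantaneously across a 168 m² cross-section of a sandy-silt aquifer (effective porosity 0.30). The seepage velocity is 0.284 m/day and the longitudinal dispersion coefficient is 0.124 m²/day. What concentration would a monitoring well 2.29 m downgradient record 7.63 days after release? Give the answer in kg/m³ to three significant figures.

0.00837 kg/m³

For an instantaneous plane source, C(x,t) = M/(n_e·A·√(4πDt)) · exp(−(x−vt)²/(4Dt)), with n_e·A the pore (flow) area.
Plume center vt = 0.284 × 7.63 = 2.16692 m, so the well at 2.29 m is 0.12308 m downgradient of the peak.
√(4πDt) = 3.448 m, giving peak height M/(n_e·A·√(4πDt)) = 1.46/(0.30 × 168 × 3.448) = 0.008401 kg/m³.
(x−vt)²/(4Dt) = (0.12308)²/(4 × 0.124 × 7.63) = 0.004003; exp(−0.004003) = 0.9960.
C = 0.008401 × 0.9960 = 0.00837 kg/m³.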